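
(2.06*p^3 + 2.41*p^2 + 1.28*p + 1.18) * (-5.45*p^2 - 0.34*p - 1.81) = -11.227*p^5 - 13.8349*p^4 - 11.524*p^3 - 11.2283*p^2 - 2.718*p - 2.1358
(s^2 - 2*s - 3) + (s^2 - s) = 2*s^2 - 3*s - 3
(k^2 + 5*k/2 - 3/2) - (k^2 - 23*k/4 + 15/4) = 33*k/4 - 21/4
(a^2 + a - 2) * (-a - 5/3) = -a^3 - 8*a^2/3 + a/3 + 10/3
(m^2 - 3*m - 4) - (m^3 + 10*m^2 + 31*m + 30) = -m^3 - 9*m^2 - 34*m - 34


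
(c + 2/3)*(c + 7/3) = c^2 + 3*c + 14/9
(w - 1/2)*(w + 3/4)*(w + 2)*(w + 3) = w^4 + 21*w^3/4 + 55*w^2/8 - 3*w/8 - 9/4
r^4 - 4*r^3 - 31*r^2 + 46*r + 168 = (r - 7)*(r - 3)*(r + 2)*(r + 4)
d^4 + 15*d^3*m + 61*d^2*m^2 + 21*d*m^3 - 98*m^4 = (d - m)*(d + 2*m)*(d + 7*m)^2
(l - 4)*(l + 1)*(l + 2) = l^3 - l^2 - 10*l - 8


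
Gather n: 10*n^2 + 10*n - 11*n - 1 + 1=10*n^2 - n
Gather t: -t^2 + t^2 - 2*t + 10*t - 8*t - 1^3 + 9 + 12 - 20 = 0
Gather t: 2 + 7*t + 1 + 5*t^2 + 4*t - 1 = 5*t^2 + 11*t + 2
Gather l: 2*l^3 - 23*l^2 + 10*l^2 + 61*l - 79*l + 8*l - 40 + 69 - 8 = 2*l^3 - 13*l^2 - 10*l + 21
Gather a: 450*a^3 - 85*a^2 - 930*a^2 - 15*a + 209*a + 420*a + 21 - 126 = 450*a^3 - 1015*a^2 + 614*a - 105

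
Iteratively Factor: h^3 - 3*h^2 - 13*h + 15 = (h - 1)*(h^2 - 2*h - 15) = (h - 5)*(h - 1)*(h + 3)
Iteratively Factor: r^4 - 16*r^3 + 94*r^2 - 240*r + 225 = (r - 5)*(r^3 - 11*r^2 + 39*r - 45) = (r - 5)*(r - 3)*(r^2 - 8*r + 15) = (r - 5)^2*(r - 3)*(r - 3)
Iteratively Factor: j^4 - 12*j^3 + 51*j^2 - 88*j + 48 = (j - 4)*(j^3 - 8*j^2 + 19*j - 12) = (j - 4)*(j - 1)*(j^2 - 7*j + 12) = (j - 4)*(j - 3)*(j - 1)*(j - 4)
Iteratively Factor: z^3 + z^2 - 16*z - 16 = (z + 4)*(z^2 - 3*z - 4) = (z - 4)*(z + 4)*(z + 1)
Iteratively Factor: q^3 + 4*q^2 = (q + 4)*(q^2) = q*(q + 4)*(q)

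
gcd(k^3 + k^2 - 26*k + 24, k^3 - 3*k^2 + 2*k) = k - 1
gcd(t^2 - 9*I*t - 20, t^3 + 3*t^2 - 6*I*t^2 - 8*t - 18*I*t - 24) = t - 4*I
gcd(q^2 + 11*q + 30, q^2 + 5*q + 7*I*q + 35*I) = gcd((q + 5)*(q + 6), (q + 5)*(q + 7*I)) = q + 5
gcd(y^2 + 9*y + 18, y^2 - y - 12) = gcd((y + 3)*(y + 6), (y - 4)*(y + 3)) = y + 3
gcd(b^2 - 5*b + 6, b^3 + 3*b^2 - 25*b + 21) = b - 3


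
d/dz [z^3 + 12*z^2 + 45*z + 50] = 3*z^2 + 24*z + 45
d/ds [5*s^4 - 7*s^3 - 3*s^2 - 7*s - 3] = 20*s^3 - 21*s^2 - 6*s - 7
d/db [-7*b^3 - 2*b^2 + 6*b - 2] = -21*b^2 - 4*b + 6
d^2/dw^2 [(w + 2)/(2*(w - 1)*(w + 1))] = (w^3 + 6*w^2 + 3*w + 2)/(w^6 - 3*w^4 + 3*w^2 - 1)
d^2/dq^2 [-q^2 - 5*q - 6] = -2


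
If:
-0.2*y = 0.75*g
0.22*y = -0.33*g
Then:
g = 0.00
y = 0.00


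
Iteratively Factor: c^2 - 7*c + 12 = (c - 4)*(c - 3)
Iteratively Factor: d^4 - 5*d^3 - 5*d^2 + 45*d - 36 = (d - 1)*(d^3 - 4*d^2 - 9*d + 36) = (d - 4)*(d - 1)*(d^2 - 9) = (d - 4)*(d - 1)*(d + 3)*(d - 3)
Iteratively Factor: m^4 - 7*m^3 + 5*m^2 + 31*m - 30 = (m - 5)*(m^3 - 2*m^2 - 5*m + 6) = (m - 5)*(m - 1)*(m^2 - m - 6) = (m - 5)*(m - 1)*(m + 2)*(m - 3)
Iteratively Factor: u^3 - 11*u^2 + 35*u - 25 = (u - 1)*(u^2 - 10*u + 25) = (u - 5)*(u - 1)*(u - 5)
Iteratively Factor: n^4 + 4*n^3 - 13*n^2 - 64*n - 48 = (n + 4)*(n^3 - 13*n - 12) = (n + 1)*(n + 4)*(n^2 - n - 12) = (n + 1)*(n + 3)*(n + 4)*(n - 4)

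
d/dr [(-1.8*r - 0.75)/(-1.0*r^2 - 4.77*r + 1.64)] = (1.8*r^2 + 8.586*r - (1.8*r + 0.75)*(2.0*r + 4.77) - 2.952)/(1.0*r^2 + 4.77*r - 1.64)^2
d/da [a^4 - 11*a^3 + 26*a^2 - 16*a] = 4*a^3 - 33*a^2 + 52*a - 16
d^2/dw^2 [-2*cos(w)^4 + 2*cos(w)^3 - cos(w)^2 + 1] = 32*sin(w)^4 - 44*sin(w)^2 - 3*cos(w)/2 - 9*cos(3*w)/2 + 10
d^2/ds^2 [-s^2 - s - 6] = -2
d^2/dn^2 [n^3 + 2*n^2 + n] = 6*n + 4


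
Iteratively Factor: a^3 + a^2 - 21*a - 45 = (a + 3)*(a^2 - 2*a - 15) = (a + 3)^2*(a - 5)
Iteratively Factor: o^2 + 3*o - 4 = (o - 1)*(o + 4)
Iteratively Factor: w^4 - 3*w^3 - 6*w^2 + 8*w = (w - 4)*(w^3 + w^2 - 2*w) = (w - 4)*(w + 2)*(w^2 - w) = w*(w - 4)*(w + 2)*(w - 1)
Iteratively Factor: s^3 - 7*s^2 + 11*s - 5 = (s - 5)*(s^2 - 2*s + 1) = (s - 5)*(s - 1)*(s - 1)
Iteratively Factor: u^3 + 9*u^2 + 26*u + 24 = (u + 2)*(u^2 + 7*u + 12) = (u + 2)*(u + 4)*(u + 3)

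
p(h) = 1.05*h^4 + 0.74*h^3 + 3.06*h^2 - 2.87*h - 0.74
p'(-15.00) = -13770.17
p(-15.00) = 51389.56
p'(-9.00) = -2939.93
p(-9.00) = 6622.54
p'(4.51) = 455.17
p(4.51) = 550.85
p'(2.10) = 58.67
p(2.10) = 34.00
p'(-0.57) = -6.41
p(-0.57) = 1.86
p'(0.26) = -1.05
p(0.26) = -1.26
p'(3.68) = 259.03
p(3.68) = 259.58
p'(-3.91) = -243.92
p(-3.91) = 258.44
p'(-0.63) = -6.89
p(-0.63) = 2.26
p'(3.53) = 231.14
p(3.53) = 222.85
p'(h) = 4.2*h^3 + 2.22*h^2 + 6.12*h - 2.87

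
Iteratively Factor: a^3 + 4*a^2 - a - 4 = (a + 4)*(a^2 - 1) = (a + 1)*(a + 4)*(a - 1)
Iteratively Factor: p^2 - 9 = (p + 3)*(p - 3)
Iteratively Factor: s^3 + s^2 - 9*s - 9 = (s - 3)*(s^2 + 4*s + 3) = (s - 3)*(s + 1)*(s + 3)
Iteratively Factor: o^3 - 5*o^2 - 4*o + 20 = (o + 2)*(o^2 - 7*o + 10) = (o - 2)*(o + 2)*(o - 5)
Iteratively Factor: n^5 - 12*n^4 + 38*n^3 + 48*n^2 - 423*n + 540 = (n - 3)*(n^4 - 9*n^3 + 11*n^2 + 81*n - 180) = (n - 3)*(n + 3)*(n^3 - 12*n^2 + 47*n - 60) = (n - 3)^2*(n + 3)*(n^2 - 9*n + 20) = (n - 5)*(n - 3)^2*(n + 3)*(n - 4)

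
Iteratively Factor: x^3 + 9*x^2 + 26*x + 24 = (x + 3)*(x^2 + 6*x + 8) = (x + 2)*(x + 3)*(x + 4)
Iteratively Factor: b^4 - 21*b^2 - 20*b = (b - 5)*(b^3 + 5*b^2 + 4*b) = b*(b - 5)*(b^2 + 5*b + 4) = b*(b - 5)*(b + 4)*(b + 1)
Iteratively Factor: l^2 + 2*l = (l)*(l + 2)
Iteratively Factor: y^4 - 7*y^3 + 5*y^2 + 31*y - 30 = (y + 2)*(y^3 - 9*y^2 + 23*y - 15) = (y - 3)*(y + 2)*(y^2 - 6*y + 5) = (y - 5)*(y - 3)*(y + 2)*(y - 1)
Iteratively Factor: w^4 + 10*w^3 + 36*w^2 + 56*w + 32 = (w + 2)*(w^3 + 8*w^2 + 20*w + 16) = (w + 2)^2*(w^2 + 6*w + 8) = (w + 2)^2*(w + 4)*(w + 2)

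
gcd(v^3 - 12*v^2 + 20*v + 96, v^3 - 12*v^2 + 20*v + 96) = v^3 - 12*v^2 + 20*v + 96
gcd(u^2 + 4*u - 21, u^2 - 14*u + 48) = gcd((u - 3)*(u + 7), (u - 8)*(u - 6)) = 1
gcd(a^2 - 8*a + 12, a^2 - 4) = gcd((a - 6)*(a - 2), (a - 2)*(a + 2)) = a - 2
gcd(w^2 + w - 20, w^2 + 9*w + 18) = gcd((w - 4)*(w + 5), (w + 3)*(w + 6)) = 1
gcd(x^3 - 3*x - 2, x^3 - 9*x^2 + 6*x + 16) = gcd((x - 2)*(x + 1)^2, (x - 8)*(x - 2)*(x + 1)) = x^2 - x - 2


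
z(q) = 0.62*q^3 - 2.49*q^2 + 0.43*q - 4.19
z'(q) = 1.86*q^2 - 4.98*q + 0.43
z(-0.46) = -4.98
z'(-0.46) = 3.11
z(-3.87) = -79.08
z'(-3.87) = 47.56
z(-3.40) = -58.80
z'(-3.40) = 38.86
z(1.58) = -7.28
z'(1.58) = -2.80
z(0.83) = -5.19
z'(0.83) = -2.42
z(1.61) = -7.36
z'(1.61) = -2.77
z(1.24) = -6.30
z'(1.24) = -2.89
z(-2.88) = -40.89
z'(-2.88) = 30.20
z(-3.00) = -44.63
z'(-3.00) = 32.11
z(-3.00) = -44.63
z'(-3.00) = 32.11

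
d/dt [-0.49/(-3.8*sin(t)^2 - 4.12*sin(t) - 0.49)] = -(3.724*sin(t) + 2.0188)*cos(t)/(3.8*sin(t)^2 + 4.12*sin(t) + 0.49)^2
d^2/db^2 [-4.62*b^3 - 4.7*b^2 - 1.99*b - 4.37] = -27.72*b - 9.4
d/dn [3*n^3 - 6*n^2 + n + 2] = 9*n^2 - 12*n + 1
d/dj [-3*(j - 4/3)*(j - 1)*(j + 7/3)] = 37/3 - 9*j^2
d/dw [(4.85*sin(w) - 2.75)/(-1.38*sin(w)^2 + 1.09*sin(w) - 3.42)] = (6.693*sin(w)^2 - 7.59*sin(w) - 13.5895)*cos(w)/(1.9044*sin(w)^4 - 3.0084*sin(w)^3 + 10.6273*sin(w)^2 - 7.4556*sin(w) + 11.6964)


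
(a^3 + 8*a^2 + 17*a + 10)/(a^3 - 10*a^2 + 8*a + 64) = (a^2 + 6*a + 5)/(a^2 - 12*a + 32)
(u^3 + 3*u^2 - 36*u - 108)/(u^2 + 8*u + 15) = (u^2 - 36)/(u + 5)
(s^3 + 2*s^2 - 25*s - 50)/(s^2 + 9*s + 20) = (s^2 - 3*s - 10)/(s + 4)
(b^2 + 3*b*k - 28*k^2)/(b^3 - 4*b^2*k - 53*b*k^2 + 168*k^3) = (b - 4*k)/(b^2 - 11*b*k + 24*k^2)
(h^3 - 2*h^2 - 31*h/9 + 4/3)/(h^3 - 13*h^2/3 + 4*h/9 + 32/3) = (3*h - 1)/(3*h - 8)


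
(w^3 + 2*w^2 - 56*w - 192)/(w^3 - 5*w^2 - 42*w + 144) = (w + 4)/(w - 3)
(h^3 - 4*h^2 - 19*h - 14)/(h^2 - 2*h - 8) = (h^2 - 6*h - 7)/(h - 4)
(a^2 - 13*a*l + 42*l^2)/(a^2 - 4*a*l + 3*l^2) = (a^2 - 13*a*l + 42*l^2)/(a^2 - 4*a*l + 3*l^2)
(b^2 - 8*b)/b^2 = (b - 8)/b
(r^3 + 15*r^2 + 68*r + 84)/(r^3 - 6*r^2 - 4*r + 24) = (r^2 + 13*r + 42)/(r^2 - 8*r + 12)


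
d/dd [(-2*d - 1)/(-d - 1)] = (d + 1)^(-2)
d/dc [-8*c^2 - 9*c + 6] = -16*c - 9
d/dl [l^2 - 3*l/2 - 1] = 2*l - 3/2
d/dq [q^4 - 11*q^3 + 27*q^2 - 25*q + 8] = 4*q^3 - 33*q^2 + 54*q - 25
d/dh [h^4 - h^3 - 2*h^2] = h*(4*h^2 - 3*h - 4)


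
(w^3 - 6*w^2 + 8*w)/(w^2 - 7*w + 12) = w*(w - 2)/(w - 3)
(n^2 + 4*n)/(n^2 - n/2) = 2*(n + 4)/(2*n - 1)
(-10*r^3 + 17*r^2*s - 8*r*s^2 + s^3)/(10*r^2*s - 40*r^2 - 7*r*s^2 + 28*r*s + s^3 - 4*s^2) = (-r + s)/(s - 4)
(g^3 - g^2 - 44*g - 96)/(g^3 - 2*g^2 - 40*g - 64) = (g + 3)/(g + 2)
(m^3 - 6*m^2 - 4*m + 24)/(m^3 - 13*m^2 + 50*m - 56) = (m^2 - 4*m - 12)/(m^2 - 11*m + 28)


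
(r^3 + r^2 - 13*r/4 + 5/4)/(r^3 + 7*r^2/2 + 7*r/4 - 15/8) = 2*(r - 1)/(2*r + 3)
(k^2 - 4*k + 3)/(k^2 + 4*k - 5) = (k - 3)/(k + 5)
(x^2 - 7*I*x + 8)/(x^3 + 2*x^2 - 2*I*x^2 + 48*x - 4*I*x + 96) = (x + I)/(x^2 + x*(2 + 6*I) + 12*I)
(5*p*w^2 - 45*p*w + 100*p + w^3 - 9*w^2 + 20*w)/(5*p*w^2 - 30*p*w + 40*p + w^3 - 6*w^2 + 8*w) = (w - 5)/(w - 2)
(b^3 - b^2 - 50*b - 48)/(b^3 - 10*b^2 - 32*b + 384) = (b + 1)/(b - 8)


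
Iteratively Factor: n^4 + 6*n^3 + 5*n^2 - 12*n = (n - 1)*(n^3 + 7*n^2 + 12*n) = (n - 1)*(n + 4)*(n^2 + 3*n) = (n - 1)*(n + 3)*(n + 4)*(n)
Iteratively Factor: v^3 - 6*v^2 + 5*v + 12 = (v - 3)*(v^2 - 3*v - 4) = (v - 4)*(v - 3)*(v + 1)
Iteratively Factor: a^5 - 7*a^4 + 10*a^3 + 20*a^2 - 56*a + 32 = (a - 4)*(a^4 - 3*a^3 - 2*a^2 + 12*a - 8) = (a - 4)*(a - 2)*(a^3 - a^2 - 4*a + 4) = (a - 4)*(a - 2)*(a - 1)*(a^2 - 4) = (a - 4)*(a - 2)^2*(a - 1)*(a + 2)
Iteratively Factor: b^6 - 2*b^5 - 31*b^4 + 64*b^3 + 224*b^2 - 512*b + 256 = (b - 4)*(b^5 + 2*b^4 - 23*b^3 - 28*b^2 + 112*b - 64) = (b - 4)*(b + 4)*(b^4 - 2*b^3 - 15*b^2 + 32*b - 16) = (b - 4)*(b + 4)^2*(b^3 - 6*b^2 + 9*b - 4) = (b - 4)*(b - 1)*(b + 4)^2*(b^2 - 5*b + 4) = (b - 4)*(b - 1)^2*(b + 4)^2*(b - 4)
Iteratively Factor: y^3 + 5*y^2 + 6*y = (y + 2)*(y^2 + 3*y) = (y + 2)*(y + 3)*(y)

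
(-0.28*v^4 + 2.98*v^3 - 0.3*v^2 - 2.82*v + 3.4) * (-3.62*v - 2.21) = 1.0136*v^5 - 10.1688*v^4 - 5.4998*v^3 + 10.8714*v^2 - 6.0758*v - 7.514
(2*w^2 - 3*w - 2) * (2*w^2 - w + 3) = 4*w^4 - 8*w^3 + 5*w^2 - 7*w - 6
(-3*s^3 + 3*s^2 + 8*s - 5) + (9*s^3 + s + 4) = 6*s^3 + 3*s^2 + 9*s - 1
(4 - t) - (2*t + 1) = 3 - 3*t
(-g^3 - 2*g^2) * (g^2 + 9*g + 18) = -g^5 - 11*g^4 - 36*g^3 - 36*g^2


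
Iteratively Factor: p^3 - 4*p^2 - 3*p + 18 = (p - 3)*(p^2 - p - 6) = (p - 3)*(p + 2)*(p - 3)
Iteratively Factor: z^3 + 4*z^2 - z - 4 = (z + 4)*(z^2 - 1) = (z + 1)*(z + 4)*(z - 1)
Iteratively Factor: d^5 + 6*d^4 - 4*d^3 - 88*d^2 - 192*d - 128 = (d - 4)*(d^4 + 10*d^3 + 36*d^2 + 56*d + 32) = (d - 4)*(d + 2)*(d^3 + 8*d^2 + 20*d + 16) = (d - 4)*(d + 2)*(d + 4)*(d^2 + 4*d + 4) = (d - 4)*(d + 2)^2*(d + 4)*(d + 2)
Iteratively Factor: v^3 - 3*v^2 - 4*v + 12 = (v - 2)*(v^2 - v - 6) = (v - 3)*(v - 2)*(v + 2)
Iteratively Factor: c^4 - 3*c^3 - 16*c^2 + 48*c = (c - 4)*(c^3 + c^2 - 12*c) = (c - 4)*(c + 4)*(c^2 - 3*c) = (c - 4)*(c - 3)*(c + 4)*(c)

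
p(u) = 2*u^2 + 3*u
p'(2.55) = 13.20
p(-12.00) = 252.00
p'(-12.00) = -45.00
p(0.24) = 0.84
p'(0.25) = 4.00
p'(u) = 4*u + 3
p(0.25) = 0.88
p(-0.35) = -0.80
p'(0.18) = 3.72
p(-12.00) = 252.00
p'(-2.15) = -5.60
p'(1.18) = 7.72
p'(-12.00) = -45.00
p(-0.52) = -1.02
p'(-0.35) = 1.60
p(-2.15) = 2.80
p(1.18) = 6.32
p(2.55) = 20.66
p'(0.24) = 3.96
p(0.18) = 0.60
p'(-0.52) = 0.92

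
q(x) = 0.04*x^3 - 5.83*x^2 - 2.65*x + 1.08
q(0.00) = 1.08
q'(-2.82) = 31.19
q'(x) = 0.12*x^2 - 11.66*x - 2.65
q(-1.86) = -14.42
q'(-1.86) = 19.45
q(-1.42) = -7.03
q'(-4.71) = 54.93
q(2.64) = -45.81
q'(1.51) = -19.98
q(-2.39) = -26.43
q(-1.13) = -3.43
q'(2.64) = -32.60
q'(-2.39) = 25.90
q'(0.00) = -2.65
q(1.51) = -16.08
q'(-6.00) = 71.63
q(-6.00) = -201.54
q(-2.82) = -38.71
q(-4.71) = -119.95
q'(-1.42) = 14.15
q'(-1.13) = 10.68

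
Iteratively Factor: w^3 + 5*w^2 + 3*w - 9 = (w + 3)*(w^2 + 2*w - 3) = (w - 1)*(w + 3)*(w + 3)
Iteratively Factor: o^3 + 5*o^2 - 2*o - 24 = (o + 3)*(o^2 + 2*o - 8) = (o - 2)*(o + 3)*(o + 4)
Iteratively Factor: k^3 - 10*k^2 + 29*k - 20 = (k - 5)*(k^2 - 5*k + 4) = (k - 5)*(k - 1)*(k - 4)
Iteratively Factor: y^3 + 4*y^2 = (y + 4)*(y^2) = y*(y + 4)*(y)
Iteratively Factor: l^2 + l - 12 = (l - 3)*(l + 4)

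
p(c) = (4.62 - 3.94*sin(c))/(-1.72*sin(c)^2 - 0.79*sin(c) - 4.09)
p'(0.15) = 1.21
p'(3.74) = -0.41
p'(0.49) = 0.97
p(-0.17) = -1.32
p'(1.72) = -0.10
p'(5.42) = 0.12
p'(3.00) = -1.21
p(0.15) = -0.95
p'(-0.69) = 0.29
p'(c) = (4.62 - 3.94*sin(c))*(3.44*sin(c)*cos(c) + 0.79*cos(c))/(-1.72*sin(c)^2 - 0.79*sin(c) - 4.09)^2 - 3.94*cos(c)/(-1.72*sin(c)^2 - 0.79*sin(c) - 4.09)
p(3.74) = -1.63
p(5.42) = -1.70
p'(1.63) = -0.04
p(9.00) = -0.64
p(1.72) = -0.11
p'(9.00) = -1.03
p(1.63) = -0.10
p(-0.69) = -1.66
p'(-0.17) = 1.04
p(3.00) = -0.96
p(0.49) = -0.57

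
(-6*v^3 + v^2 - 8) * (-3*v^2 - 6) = 18*v^5 - 3*v^4 + 36*v^3 + 18*v^2 + 48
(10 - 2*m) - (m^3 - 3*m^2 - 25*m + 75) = -m^3 + 3*m^2 + 23*m - 65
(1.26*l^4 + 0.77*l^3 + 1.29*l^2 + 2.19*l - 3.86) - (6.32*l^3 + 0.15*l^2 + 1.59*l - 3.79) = 1.26*l^4 - 5.55*l^3 + 1.14*l^2 + 0.6*l - 0.0699999999999998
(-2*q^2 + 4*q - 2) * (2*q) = -4*q^3 + 8*q^2 - 4*q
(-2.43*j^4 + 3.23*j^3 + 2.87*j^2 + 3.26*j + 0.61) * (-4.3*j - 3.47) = 10.449*j^5 - 5.4569*j^4 - 23.5491*j^3 - 23.9769*j^2 - 13.9352*j - 2.1167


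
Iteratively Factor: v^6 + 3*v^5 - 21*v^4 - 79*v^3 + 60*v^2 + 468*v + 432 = (v + 3)*(v^5 - 21*v^3 - 16*v^2 + 108*v + 144) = (v + 3)^2*(v^4 - 3*v^3 - 12*v^2 + 20*v + 48) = (v - 3)*(v + 3)^2*(v^3 - 12*v - 16) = (v - 3)*(v + 2)*(v + 3)^2*(v^2 - 2*v - 8) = (v - 4)*(v - 3)*(v + 2)*(v + 3)^2*(v + 2)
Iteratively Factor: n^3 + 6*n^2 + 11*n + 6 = (n + 1)*(n^2 + 5*n + 6) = (n + 1)*(n + 2)*(n + 3)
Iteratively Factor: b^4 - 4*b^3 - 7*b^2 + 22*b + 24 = (b - 3)*(b^3 - b^2 - 10*b - 8) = (b - 3)*(b + 1)*(b^2 - 2*b - 8) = (b - 4)*(b - 3)*(b + 1)*(b + 2)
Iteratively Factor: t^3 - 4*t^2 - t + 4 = (t - 4)*(t^2 - 1) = (t - 4)*(t - 1)*(t + 1)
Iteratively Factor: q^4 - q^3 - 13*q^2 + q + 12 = (q - 1)*(q^3 - 13*q - 12) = (q - 4)*(q - 1)*(q^2 + 4*q + 3) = (q - 4)*(q - 1)*(q + 1)*(q + 3)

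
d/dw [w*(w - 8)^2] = (w - 8)*(3*w - 8)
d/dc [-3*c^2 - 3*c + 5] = -6*c - 3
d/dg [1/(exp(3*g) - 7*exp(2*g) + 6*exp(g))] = (-3*exp(2*g) + 14*exp(g) - 6)*exp(-g)/(exp(2*g) - 7*exp(g) + 6)^2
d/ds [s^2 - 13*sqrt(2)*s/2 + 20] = 2*s - 13*sqrt(2)/2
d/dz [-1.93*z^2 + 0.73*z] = 0.73 - 3.86*z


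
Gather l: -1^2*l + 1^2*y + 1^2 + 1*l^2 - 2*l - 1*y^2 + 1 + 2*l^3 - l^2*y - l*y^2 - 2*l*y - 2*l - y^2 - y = 2*l^3 + l^2*(1 - y) + l*(-y^2 - 2*y - 5) - 2*y^2 + 2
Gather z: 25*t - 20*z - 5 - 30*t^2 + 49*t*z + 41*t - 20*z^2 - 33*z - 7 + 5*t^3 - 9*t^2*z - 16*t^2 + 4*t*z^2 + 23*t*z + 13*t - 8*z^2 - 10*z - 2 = 5*t^3 - 46*t^2 + 79*t + z^2*(4*t - 28) + z*(-9*t^2 + 72*t - 63) - 14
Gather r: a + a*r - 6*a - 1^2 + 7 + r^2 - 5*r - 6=-5*a + r^2 + r*(a - 5)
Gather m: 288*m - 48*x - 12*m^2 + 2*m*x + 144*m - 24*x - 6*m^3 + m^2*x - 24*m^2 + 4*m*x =-6*m^3 + m^2*(x - 36) + m*(6*x + 432) - 72*x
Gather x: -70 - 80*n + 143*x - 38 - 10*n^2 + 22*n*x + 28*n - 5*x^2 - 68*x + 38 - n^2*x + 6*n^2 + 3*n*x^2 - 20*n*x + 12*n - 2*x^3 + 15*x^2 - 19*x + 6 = -4*n^2 - 40*n - 2*x^3 + x^2*(3*n + 10) + x*(-n^2 + 2*n + 56) - 64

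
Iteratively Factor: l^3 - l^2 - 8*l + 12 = (l - 2)*(l^2 + l - 6) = (l - 2)^2*(l + 3)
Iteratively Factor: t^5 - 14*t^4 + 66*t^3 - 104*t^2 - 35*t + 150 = (t - 2)*(t^4 - 12*t^3 + 42*t^2 - 20*t - 75) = (t - 2)*(t + 1)*(t^3 - 13*t^2 + 55*t - 75) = (t - 5)*(t - 2)*(t + 1)*(t^2 - 8*t + 15) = (t - 5)*(t - 3)*(t - 2)*(t + 1)*(t - 5)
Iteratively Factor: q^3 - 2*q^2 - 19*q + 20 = (q + 4)*(q^2 - 6*q + 5) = (q - 5)*(q + 4)*(q - 1)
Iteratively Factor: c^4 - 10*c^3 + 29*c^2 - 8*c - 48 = (c - 4)*(c^3 - 6*c^2 + 5*c + 12) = (c - 4)*(c - 3)*(c^2 - 3*c - 4) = (c - 4)*(c - 3)*(c + 1)*(c - 4)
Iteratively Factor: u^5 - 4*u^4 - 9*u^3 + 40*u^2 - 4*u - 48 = (u - 2)*(u^4 - 2*u^3 - 13*u^2 + 14*u + 24) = (u - 2)*(u + 3)*(u^3 - 5*u^2 + 2*u + 8) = (u - 2)^2*(u + 3)*(u^2 - 3*u - 4) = (u - 2)^2*(u + 1)*(u + 3)*(u - 4)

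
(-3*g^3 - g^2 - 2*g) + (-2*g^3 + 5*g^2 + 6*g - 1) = -5*g^3 + 4*g^2 + 4*g - 1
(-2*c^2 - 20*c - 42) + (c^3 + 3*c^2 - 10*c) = c^3 + c^2 - 30*c - 42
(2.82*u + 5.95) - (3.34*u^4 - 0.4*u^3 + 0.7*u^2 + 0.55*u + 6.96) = -3.34*u^4 + 0.4*u^3 - 0.7*u^2 + 2.27*u - 1.01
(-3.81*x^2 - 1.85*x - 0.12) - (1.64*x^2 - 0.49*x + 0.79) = -5.45*x^2 - 1.36*x - 0.91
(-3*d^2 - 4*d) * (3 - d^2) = 3*d^4 + 4*d^3 - 9*d^2 - 12*d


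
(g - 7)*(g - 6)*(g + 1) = g^3 - 12*g^2 + 29*g + 42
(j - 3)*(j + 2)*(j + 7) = j^3 + 6*j^2 - 13*j - 42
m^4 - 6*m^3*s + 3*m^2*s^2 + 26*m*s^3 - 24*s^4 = (m - 4*s)*(m - 3*s)*(m - s)*(m + 2*s)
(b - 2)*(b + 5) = b^2 + 3*b - 10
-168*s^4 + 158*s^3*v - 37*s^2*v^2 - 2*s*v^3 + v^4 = (-4*s + v)*(-3*s + v)*(-2*s + v)*(7*s + v)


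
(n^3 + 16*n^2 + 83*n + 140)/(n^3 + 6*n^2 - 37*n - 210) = (n + 4)/(n - 6)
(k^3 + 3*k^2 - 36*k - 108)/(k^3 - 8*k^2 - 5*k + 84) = (k^2 - 36)/(k^2 - 11*k + 28)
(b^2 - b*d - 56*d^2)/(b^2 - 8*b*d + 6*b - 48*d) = (b + 7*d)/(b + 6)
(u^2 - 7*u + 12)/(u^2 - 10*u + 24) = (u - 3)/(u - 6)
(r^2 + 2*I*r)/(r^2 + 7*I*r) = (r + 2*I)/(r + 7*I)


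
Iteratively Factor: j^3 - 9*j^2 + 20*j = (j - 5)*(j^2 - 4*j) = (j - 5)*(j - 4)*(j)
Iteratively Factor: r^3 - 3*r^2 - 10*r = (r - 5)*(r^2 + 2*r) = (r - 5)*(r + 2)*(r)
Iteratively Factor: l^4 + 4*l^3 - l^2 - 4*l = (l + 4)*(l^3 - l) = l*(l + 4)*(l^2 - 1) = l*(l - 1)*(l + 4)*(l + 1)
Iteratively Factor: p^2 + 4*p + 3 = (p + 1)*(p + 3)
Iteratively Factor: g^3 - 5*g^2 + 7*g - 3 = (g - 3)*(g^2 - 2*g + 1) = (g - 3)*(g - 1)*(g - 1)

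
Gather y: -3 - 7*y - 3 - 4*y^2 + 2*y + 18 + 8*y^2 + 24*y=4*y^2 + 19*y + 12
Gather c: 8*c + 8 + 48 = 8*c + 56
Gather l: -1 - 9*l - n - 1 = -9*l - n - 2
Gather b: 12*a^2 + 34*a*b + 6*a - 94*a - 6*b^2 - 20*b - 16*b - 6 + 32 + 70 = 12*a^2 - 88*a - 6*b^2 + b*(34*a - 36) + 96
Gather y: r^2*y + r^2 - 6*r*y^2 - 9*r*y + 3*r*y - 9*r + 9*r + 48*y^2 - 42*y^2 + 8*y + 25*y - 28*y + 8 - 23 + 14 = r^2 + y^2*(6 - 6*r) + y*(r^2 - 6*r + 5) - 1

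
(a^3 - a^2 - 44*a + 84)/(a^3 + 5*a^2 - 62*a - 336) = (a^2 - 8*a + 12)/(a^2 - 2*a - 48)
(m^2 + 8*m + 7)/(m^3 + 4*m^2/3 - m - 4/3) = 3*(m + 7)/(3*m^2 + m - 4)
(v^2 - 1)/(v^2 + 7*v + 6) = (v - 1)/(v + 6)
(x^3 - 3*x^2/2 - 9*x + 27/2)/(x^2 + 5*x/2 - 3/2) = (2*x^2 - 9*x + 9)/(2*x - 1)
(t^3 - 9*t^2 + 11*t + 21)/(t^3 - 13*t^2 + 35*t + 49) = (t - 3)/(t - 7)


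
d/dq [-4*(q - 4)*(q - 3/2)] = 22 - 8*q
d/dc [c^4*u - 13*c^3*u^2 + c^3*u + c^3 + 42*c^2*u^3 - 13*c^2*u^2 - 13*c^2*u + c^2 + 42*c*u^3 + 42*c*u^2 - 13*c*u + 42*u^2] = 4*c^3*u - 39*c^2*u^2 + 3*c^2*u + 3*c^2 + 84*c*u^3 - 26*c*u^2 - 26*c*u + 2*c + 42*u^3 + 42*u^2 - 13*u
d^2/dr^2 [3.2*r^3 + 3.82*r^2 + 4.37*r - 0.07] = 19.2*r + 7.64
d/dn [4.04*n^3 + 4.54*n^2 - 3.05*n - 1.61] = 12.12*n^2 + 9.08*n - 3.05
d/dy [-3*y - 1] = -3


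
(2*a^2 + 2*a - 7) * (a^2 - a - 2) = 2*a^4 - 13*a^2 + 3*a + 14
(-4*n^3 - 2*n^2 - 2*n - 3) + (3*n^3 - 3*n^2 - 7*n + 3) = -n^3 - 5*n^2 - 9*n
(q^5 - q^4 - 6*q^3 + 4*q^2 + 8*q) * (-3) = -3*q^5 + 3*q^4 + 18*q^3 - 12*q^2 - 24*q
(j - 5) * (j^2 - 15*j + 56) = j^3 - 20*j^2 + 131*j - 280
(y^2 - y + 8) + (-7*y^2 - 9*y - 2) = -6*y^2 - 10*y + 6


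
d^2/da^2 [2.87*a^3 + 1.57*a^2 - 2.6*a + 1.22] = 17.22*a + 3.14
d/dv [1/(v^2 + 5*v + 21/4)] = 16*(-2*v - 5)/(4*v^2 + 20*v + 21)^2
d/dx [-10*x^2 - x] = -20*x - 1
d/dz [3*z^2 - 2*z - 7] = 6*z - 2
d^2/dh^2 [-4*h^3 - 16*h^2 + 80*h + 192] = -24*h - 32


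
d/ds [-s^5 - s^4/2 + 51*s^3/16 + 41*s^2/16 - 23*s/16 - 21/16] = -5*s^4 - 2*s^3 + 153*s^2/16 + 41*s/8 - 23/16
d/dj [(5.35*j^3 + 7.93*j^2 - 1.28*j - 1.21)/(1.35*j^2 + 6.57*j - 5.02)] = (7.2225*j^4 + 70.299*j^3 - 26.7429*j^2 - 76.3502*j + 14.3753)/(1.8225*j^4 + 17.739*j^3 + 29.6109*j^2 - 65.9628*j + 25.2004)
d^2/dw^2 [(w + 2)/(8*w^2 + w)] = 4*(32*w^3 + 192*w^2 + 24*w + 1)/(w^3*(512*w^3 + 192*w^2 + 24*w + 1))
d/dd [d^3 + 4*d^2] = d*(3*d + 8)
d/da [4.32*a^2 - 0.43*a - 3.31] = 8.64*a - 0.43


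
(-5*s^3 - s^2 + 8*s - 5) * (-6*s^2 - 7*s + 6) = 30*s^5 + 41*s^4 - 71*s^3 - 32*s^2 + 83*s - 30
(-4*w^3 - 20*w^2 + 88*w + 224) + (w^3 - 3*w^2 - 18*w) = -3*w^3 - 23*w^2 + 70*w + 224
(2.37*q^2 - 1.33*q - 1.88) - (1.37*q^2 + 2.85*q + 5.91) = 1.0*q^2 - 4.18*q - 7.79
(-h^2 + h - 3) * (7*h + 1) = -7*h^3 + 6*h^2 - 20*h - 3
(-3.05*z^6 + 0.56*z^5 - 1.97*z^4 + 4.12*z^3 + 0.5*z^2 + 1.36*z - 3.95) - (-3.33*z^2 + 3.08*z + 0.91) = -3.05*z^6 + 0.56*z^5 - 1.97*z^4 + 4.12*z^3 + 3.83*z^2 - 1.72*z - 4.86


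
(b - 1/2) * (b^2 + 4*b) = b^3 + 7*b^2/2 - 2*b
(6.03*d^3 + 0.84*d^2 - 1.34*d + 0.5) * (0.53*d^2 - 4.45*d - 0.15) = 3.1959*d^5 - 26.3883*d^4 - 5.3527*d^3 + 6.102*d^2 - 2.024*d - 0.075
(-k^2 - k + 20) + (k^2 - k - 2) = 18 - 2*k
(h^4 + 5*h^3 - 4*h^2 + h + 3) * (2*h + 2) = 2*h^5 + 12*h^4 + 2*h^3 - 6*h^2 + 8*h + 6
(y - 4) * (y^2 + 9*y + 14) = y^3 + 5*y^2 - 22*y - 56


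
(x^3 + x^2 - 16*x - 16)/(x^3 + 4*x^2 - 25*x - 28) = (x + 4)/(x + 7)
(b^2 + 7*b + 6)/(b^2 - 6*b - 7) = (b + 6)/(b - 7)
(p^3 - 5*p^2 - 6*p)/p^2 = p - 5 - 6/p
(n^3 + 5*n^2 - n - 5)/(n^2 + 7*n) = (n^3 + 5*n^2 - n - 5)/(n*(n + 7))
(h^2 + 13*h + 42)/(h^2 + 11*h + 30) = (h + 7)/(h + 5)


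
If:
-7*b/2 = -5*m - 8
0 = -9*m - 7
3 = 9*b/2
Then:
No Solution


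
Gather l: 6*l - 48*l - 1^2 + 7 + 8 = 14 - 42*l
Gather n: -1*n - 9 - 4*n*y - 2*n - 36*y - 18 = n*(-4*y - 3) - 36*y - 27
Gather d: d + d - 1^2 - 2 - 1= 2*d - 4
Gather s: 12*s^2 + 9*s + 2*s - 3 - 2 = 12*s^2 + 11*s - 5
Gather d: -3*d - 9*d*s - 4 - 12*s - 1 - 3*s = d*(-9*s - 3) - 15*s - 5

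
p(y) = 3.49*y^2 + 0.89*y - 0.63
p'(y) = 6.98*y + 0.89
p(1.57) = 9.37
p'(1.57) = 11.85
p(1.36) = 7.04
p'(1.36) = 10.38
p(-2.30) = 15.79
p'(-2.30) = -15.16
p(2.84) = 30.05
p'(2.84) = 20.71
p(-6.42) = 137.50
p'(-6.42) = -43.92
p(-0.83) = 1.04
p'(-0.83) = -4.90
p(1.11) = 4.66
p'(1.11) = 8.64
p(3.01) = 33.67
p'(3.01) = 21.90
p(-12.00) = 491.25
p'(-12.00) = -82.87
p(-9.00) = 274.05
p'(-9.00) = -61.93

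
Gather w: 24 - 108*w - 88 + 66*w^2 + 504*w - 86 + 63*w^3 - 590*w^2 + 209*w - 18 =63*w^3 - 524*w^2 + 605*w - 168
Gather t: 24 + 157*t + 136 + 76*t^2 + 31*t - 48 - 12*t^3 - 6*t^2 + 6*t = -12*t^3 + 70*t^2 + 194*t + 112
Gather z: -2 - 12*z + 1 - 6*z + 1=-18*z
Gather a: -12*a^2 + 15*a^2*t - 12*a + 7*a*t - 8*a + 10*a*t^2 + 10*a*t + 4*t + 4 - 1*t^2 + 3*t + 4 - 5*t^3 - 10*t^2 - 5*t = a^2*(15*t - 12) + a*(10*t^2 + 17*t - 20) - 5*t^3 - 11*t^2 + 2*t + 8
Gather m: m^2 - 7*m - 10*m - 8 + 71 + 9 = m^2 - 17*m + 72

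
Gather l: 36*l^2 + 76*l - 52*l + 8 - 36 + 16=36*l^2 + 24*l - 12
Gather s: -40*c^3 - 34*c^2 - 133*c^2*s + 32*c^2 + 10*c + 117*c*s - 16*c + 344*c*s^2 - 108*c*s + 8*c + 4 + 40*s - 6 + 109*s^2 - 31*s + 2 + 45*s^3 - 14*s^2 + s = -40*c^3 - 2*c^2 + 2*c + 45*s^3 + s^2*(344*c + 95) + s*(-133*c^2 + 9*c + 10)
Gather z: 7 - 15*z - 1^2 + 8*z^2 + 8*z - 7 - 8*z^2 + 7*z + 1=0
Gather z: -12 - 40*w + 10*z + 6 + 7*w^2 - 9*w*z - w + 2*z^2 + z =7*w^2 - 41*w + 2*z^2 + z*(11 - 9*w) - 6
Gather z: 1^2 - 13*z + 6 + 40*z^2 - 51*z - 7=40*z^2 - 64*z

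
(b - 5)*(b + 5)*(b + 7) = b^3 + 7*b^2 - 25*b - 175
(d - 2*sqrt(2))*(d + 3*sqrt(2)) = d^2 + sqrt(2)*d - 12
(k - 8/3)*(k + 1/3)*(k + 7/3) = k^3 - 19*k/3 - 56/27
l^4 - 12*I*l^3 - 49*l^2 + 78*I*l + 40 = (l - 5*I)*(l - 4*I)*(l - 2*I)*(l - I)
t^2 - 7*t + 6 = (t - 6)*(t - 1)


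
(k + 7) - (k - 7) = 14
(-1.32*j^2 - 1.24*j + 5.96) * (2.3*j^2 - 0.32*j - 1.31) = -3.036*j^4 - 2.4296*j^3 + 15.834*j^2 - 0.2828*j - 7.8076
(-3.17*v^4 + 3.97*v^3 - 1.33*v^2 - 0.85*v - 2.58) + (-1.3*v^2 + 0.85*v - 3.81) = -3.17*v^4 + 3.97*v^3 - 2.63*v^2 - 6.39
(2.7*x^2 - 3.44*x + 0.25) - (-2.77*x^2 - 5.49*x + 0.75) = 5.47*x^2 + 2.05*x - 0.5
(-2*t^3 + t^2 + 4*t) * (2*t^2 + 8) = -4*t^5 + 2*t^4 - 8*t^3 + 8*t^2 + 32*t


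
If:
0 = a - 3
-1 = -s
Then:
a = 3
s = 1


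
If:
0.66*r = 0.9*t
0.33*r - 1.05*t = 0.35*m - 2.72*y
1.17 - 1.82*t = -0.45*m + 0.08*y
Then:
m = 5.5109151047409*y - 0.773980154355017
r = 1.79813571213792*y + 0.615666031873309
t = 1.31863285556781*y + 0.45148842337376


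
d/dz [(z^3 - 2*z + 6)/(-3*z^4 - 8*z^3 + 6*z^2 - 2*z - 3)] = 3*(z^6 - 4*z^4 + 12*z^3 + 49*z^2 - 24*z + 6)/(9*z^8 + 48*z^7 + 28*z^6 - 84*z^5 + 86*z^4 + 24*z^3 - 32*z^2 + 12*z + 9)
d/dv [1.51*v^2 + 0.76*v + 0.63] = 3.02*v + 0.76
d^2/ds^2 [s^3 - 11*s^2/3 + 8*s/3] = 6*s - 22/3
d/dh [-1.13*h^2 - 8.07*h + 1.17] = -2.26*h - 8.07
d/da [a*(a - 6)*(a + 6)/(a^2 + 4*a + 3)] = (a^4 + 8*a^3 + 45*a^2 - 108)/(a^4 + 8*a^3 + 22*a^2 + 24*a + 9)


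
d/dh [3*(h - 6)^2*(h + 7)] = 3*(h - 6)*(3*h + 8)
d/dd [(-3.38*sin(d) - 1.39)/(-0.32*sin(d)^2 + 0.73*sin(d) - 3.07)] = (-1.0816*sin(d)^2 - 0.8896*sin(d) + 11.3913)*cos(d)/(0.1024*sin(d)^4 - 0.4672*sin(d)^3 + 2.4977*sin(d)^2 - 4.4822*sin(d) + 9.4249)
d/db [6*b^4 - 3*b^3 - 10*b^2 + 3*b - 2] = 24*b^3 - 9*b^2 - 20*b + 3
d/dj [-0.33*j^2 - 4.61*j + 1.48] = -0.66*j - 4.61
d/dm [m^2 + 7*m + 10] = 2*m + 7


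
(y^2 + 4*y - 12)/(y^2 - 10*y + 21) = (y^2 + 4*y - 12)/(y^2 - 10*y + 21)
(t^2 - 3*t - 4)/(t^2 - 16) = (t + 1)/(t + 4)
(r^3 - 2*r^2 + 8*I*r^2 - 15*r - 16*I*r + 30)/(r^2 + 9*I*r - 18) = (r^2 + r*(-2 + 5*I) - 10*I)/(r + 6*I)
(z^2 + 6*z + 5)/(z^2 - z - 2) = (z + 5)/(z - 2)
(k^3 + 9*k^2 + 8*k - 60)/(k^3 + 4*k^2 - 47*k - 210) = (k - 2)/(k - 7)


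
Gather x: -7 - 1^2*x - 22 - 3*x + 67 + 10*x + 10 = 6*x + 48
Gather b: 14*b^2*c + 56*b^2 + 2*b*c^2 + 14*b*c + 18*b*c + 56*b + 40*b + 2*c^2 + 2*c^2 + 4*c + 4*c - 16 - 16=b^2*(14*c + 56) + b*(2*c^2 + 32*c + 96) + 4*c^2 + 8*c - 32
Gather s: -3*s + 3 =3 - 3*s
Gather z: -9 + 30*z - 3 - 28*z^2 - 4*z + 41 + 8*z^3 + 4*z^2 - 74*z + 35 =8*z^3 - 24*z^2 - 48*z + 64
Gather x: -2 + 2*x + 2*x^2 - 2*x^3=-2*x^3 + 2*x^2 + 2*x - 2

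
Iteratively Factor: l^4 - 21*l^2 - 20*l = (l - 5)*(l^3 + 5*l^2 + 4*l) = l*(l - 5)*(l^2 + 5*l + 4) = l*(l - 5)*(l + 4)*(l + 1)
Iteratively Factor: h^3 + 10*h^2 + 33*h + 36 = (h + 3)*(h^2 + 7*h + 12) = (h + 3)*(h + 4)*(h + 3)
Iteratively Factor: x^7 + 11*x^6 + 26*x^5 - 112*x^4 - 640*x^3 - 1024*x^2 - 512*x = (x)*(x^6 + 11*x^5 + 26*x^4 - 112*x^3 - 640*x^2 - 1024*x - 512) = x*(x + 2)*(x^5 + 9*x^4 + 8*x^3 - 128*x^2 - 384*x - 256) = x*(x - 4)*(x + 2)*(x^4 + 13*x^3 + 60*x^2 + 112*x + 64) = x*(x - 4)*(x + 2)*(x + 4)*(x^3 + 9*x^2 + 24*x + 16) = x*(x - 4)*(x + 1)*(x + 2)*(x + 4)*(x^2 + 8*x + 16) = x*(x - 4)*(x + 1)*(x + 2)*(x + 4)^2*(x + 4)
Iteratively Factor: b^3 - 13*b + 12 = (b - 1)*(b^2 + b - 12) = (b - 3)*(b - 1)*(b + 4)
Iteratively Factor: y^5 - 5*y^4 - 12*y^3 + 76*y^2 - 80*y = (y + 4)*(y^4 - 9*y^3 + 24*y^2 - 20*y) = y*(y + 4)*(y^3 - 9*y^2 + 24*y - 20) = y*(y - 2)*(y + 4)*(y^2 - 7*y + 10) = y*(y - 2)^2*(y + 4)*(y - 5)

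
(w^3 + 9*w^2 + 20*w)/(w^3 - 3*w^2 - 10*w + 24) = w*(w^2 + 9*w + 20)/(w^3 - 3*w^2 - 10*w + 24)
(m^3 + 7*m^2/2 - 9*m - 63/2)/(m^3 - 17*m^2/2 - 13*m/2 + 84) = (2*m^2 + m - 21)/(2*m^2 - 23*m + 56)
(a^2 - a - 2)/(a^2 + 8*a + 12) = (a^2 - a - 2)/(a^2 + 8*a + 12)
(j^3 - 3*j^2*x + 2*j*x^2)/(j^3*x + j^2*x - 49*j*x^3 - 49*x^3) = j*(j^2 - 3*j*x + 2*x^2)/(x*(j^3 + j^2 - 49*j*x^2 - 49*x^2))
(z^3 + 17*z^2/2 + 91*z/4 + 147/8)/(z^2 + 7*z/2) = z + 5 + 21/(4*z)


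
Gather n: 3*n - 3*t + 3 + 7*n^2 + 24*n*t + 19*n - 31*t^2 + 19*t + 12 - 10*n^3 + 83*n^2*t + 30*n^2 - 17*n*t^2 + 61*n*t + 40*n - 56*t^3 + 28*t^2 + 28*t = -10*n^3 + n^2*(83*t + 37) + n*(-17*t^2 + 85*t + 62) - 56*t^3 - 3*t^2 + 44*t + 15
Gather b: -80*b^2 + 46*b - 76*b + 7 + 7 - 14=-80*b^2 - 30*b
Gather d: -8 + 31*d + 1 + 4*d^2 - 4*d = 4*d^2 + 27*d - 7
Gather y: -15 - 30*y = -30*y - 15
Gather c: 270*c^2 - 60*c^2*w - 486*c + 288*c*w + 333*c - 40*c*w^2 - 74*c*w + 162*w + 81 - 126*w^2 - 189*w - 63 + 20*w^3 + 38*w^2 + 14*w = c^2*(270 - 60*w) + c*(-40*w^2 + 214*w - 153) + 20*w^3 - 88*w^2 - 13*w + 18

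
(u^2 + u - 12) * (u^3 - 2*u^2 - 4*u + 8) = u^5 - u^4 - 18*u^3 + 28*u^2 + 56*u - 96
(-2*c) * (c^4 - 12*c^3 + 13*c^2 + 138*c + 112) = -2*c^5 + 24*c^4 - 26*c^3 - 276*c^2 - 224*c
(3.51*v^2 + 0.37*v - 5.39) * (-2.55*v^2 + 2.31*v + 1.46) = -8.9505*v^4 + 7.1646*v^3 + 19.7238*v^2 - 11.9107*v - 7.8694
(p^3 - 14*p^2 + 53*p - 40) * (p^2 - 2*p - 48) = p^5 - 16*p^4 + 33*p^3 + 526*p^2 - 2464*p + 1920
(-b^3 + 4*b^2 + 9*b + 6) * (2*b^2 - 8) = -2*b^5 + 8*b^4 + 26*b^3 - 20*b^2 - 72*b - 48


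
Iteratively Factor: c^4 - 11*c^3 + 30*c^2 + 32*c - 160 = (c - 4)*(c^3 - 7*c^2 + 2*c + 40) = (c - 4)^2*(c^2 - 3*c - 10) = (c - 5)*(c - 4)^2*(c + 2)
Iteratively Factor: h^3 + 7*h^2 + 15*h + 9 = (h + 3)*(h^2 + 4*h + 3) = (h + 1)*(h + 3)*(h + 3)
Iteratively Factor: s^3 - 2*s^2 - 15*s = (s + 3)*(s^2 - 5*s) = (s - 5)*(s + 3)*(s)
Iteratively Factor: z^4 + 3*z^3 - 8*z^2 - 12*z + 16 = (z - 1)*(z^3 + 4*z^2 - 4*z - 16) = (z - 1)*(z + 2)*(z^2 + 2*z - 8) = (z - 2)*(z - 1)*(z + 2)*(z + 4)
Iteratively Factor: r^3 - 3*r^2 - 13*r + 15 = (r + 3)*(r^2 - 6*r + 5) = (r - 5)*(r + 3)*(r - 1)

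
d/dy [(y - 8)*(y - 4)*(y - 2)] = 3*y^2 - 28*y + 56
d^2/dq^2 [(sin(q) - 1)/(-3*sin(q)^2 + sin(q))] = (9*sin(q)^2 - 33*sin(q) - 9 + 53/sin(q) - 18/sin(q)^2 + 2/sin(q)^3)/(3*sin(q) - 1)^3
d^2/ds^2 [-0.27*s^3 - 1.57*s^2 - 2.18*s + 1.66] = -1.62*s - 3.14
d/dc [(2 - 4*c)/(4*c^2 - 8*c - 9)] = 4*(4*c^2 - 4*c + 13)/(16*c^4 - 64*c^3 - 8*c^2 + 144*c + 81)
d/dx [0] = 0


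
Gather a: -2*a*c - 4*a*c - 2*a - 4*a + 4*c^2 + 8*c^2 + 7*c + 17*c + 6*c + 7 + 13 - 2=a*(-6*c - 6) + 12*c^2 + 30*c + 18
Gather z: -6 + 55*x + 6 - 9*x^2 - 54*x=-9*x^2 + x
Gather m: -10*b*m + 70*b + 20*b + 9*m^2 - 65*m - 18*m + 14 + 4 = 90*b + 9*m^2 + m*(-10*b - 83) + 18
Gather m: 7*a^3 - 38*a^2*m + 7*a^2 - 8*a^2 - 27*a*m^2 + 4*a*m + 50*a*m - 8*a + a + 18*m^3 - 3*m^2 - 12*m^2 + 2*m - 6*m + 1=7*a^3 - a^2 - 7*a + 18*m^3 + m^2*(-27*a - 15) + m*(-38*a^2 + 54*a - 4) + 1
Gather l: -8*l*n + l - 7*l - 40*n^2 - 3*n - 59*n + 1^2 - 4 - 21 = l*(-8*n - 6) - 40*n^2 - 62*n - 24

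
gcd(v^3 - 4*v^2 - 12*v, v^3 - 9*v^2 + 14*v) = v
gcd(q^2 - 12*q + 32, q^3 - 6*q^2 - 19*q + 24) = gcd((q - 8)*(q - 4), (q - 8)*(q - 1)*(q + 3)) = q - 8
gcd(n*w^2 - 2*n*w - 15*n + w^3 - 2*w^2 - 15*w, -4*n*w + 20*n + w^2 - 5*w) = w - 5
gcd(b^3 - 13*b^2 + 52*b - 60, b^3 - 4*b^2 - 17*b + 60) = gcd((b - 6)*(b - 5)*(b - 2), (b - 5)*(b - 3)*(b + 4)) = b - 5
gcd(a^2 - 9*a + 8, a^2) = 1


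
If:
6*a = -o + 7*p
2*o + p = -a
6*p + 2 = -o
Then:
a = -30/53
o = 26/53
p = -22/53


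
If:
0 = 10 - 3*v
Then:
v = 10/3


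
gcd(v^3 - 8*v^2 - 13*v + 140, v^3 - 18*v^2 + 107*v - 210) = v^2 - 12*v + 35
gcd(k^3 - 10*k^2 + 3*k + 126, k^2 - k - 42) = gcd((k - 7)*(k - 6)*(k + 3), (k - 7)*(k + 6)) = k - 7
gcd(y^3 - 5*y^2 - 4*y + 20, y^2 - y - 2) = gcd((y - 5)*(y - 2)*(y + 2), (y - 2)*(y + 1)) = y - 2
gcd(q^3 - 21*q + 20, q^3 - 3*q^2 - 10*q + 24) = q - 4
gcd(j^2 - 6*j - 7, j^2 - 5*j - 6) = j + 1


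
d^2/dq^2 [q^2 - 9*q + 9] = 2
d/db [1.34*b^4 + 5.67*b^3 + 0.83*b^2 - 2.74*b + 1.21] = 5.36*b^3 + 17.01*b^2 + 1.66*b - 2.74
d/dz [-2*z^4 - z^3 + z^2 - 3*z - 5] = -8*z^3 - 3*z^2 + 2*z - 3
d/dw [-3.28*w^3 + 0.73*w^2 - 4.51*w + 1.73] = -9.84*w^2 + 1.46*w - 4.51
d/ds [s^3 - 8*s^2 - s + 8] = 3*s^2 - 16*s - 1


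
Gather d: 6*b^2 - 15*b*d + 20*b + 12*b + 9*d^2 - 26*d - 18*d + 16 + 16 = 6*b^2 + 32*b + 9*d^2 + d*(-15*b - 44) + 32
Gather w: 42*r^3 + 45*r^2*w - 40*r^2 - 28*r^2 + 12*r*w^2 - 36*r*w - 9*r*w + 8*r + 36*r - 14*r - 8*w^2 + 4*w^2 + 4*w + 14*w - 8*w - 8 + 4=42*r^3 - 68*r^2 + 30*r + w^2*(12*r - 4) + w*(45*r^2 - 45*r + 10) - 4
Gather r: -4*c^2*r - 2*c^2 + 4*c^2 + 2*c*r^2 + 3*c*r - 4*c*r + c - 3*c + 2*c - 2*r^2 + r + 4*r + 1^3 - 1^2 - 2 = 2*c^2 + r^2*(2*c - 2) + r*(-4*c^2 - c + 5) - 2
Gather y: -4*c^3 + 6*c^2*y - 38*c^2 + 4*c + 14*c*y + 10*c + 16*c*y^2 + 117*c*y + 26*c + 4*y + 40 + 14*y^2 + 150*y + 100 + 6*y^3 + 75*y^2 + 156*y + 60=-4*c^3 - 38*c^2 + 40*c + 6*y^3 + y^2*(16*c + 89) + y*(6*c^2 + 131*c + 310) + 200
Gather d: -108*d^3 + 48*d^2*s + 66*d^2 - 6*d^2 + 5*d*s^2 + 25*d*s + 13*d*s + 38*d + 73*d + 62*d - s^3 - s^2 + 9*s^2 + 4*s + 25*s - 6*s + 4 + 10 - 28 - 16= -108*d^3 + d^2*(48*s + 60) + d*(5*s^2 + 38*s + 173) - s^3 + 8*s^2 + 23*s - 30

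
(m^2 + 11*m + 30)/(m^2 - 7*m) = (m^2 + 11*m + 30)/(m*(m - 7))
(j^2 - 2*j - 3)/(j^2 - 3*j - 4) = (j - 3)/(j - 4)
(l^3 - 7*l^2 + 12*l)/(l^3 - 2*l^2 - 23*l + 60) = l/(l + 5)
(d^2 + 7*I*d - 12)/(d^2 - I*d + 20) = (d + 3*I)/(d - 5*I)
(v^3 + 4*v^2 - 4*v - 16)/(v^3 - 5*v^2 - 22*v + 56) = (v + 2)/(v - 7)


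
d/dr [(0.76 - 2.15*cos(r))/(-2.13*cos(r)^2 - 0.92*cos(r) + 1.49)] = (4.5795*cos(r)^2 - 3.2376*cos(r) + 2.5043)*sin(r)/(4.5369*cos(r)^4 + 3.9192*cos(r)^3 - 5.501*cos(r)^2 - 2.7416*cos(r) + 2.2201)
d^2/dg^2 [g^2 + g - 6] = 2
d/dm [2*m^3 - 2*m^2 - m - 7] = 6*m^2 - 4*m - 1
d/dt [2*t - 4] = 2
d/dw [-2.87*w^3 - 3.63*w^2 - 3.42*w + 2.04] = -8.61*w^2 - 7.26*w - 3.42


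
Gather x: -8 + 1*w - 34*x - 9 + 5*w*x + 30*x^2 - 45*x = w + 30*x^2 + x*(5*w - 79) - 17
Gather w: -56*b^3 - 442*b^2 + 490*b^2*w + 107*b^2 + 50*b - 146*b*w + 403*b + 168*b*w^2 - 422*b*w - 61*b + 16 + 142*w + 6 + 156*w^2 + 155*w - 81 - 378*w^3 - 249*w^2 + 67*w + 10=-56*b^3 - 335*b^2 + 392*b - 378*w^3 + w^2*(168*b - 93) + w*(490*b^2 - 568*b + 364) - 49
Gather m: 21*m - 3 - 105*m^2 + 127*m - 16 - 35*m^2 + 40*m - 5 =-140*m^2 + 188*m - 24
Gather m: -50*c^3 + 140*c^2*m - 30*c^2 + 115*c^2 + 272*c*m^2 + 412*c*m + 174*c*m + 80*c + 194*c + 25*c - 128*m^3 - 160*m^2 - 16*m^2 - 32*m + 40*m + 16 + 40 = -50*c^3 + 85*c^2 + 299*c - 128*m^3 + m^2*(272*c - 176) + m*(140*c^2 + 586*c + 8) + 56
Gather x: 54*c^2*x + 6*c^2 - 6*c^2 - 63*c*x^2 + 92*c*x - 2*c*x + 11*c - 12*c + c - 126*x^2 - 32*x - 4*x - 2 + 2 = x^2*(-63*c - 126) + x*(54*c^2 + 90*c - 36)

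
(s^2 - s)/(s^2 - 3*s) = (s - 1)/(s - 3)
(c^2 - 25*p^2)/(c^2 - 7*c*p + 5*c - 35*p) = (c^2 - 25*p^2)/(c^2 - 7*c*p + 5*c - 35*p)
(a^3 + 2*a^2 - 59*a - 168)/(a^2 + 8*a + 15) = (a^2 - a - 56)/(a + 5)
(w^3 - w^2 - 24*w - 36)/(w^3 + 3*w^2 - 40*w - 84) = (w + 3)/(w + 7)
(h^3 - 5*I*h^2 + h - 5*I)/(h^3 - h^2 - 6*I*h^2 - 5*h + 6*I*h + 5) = (h + I)/(h - 1)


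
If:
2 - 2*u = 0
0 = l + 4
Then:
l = -4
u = 1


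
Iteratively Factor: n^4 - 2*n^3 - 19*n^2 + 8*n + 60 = (n + 2)*(n^3 - 4*n^2 - 11*n + 30) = (n - 5)*(n + 2)*(n^2 + n - 6) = (n - 5)*(n + 2)*(n + 3)*(n - 2)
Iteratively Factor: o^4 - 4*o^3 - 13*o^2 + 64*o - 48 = (o - 3)*(o^3 - o^2 - 16*o + 16) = (o - 3)*(o + 4)*(o^2 - 5*o + 4) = (o - 3)*(o - 1)*(o + 4)*(o - 4)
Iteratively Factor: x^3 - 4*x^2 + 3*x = (x - 3)*(x^2 - x) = (x - 3)*(x - 1)*(x)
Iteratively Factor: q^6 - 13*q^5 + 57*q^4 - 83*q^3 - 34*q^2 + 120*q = (q - 2)*(q^5 - 11*q^4 + 35*q^3 - 13*q^2 - 60*q) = (q - 3)*(q - 2)*(q^4 - 8*q^3 + 11*q^2 + 20*q) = (q - 5)*(q - 3)*(q - 2)*(q^3 - 3*q^2 - 4*q) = (q - 5)*(q - 4)*(q - 3)*(q - 2)*(q^2 + q) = (q - 5)*(q - 4)*(q - 3)*(q - 2)*(q + 1)*(q)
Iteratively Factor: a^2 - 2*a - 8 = (a + 2)*(a - 4)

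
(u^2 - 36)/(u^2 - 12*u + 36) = (u + 6)/(u - 6)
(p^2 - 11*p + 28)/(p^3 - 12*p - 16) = (p - 7)/(p^2 + 4*p + 4)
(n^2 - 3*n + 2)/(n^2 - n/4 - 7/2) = 4*(n - 1)/(4*n + 7)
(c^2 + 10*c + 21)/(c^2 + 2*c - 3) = (c + 7)/(c - 1)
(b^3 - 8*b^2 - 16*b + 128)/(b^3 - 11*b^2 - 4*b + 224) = (b - 4)/(b - 7)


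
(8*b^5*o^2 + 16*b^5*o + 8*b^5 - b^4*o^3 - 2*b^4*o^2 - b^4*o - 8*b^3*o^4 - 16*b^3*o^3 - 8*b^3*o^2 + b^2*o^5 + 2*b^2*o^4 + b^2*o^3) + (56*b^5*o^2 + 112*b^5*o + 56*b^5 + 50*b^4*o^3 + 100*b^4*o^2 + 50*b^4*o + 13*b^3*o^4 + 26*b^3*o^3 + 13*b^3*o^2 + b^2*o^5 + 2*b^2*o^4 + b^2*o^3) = 64*b^5*o^2 + 128*b^5*o + 64*b^5 + 49*b^4*o^3 + 98*b^4*o^2 + 49*b^4*o + 5*b^3*o^4 + 10*b^3*o^3 + 5*b^3*o^2 + 2*b^2*o^5 + 4*b^2*o^4 + 2*b^2*o^3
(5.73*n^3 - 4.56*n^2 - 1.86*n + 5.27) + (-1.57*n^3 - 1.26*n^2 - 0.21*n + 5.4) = 4.16*n^3 - 5.82*n^2 - 2.07*n + 10.67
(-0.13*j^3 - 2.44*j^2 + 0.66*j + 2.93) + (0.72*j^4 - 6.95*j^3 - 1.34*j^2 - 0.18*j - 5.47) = 0.72*j^4 - 7.08*j^3 - 3.78*j^2 + 0.48*j - 2.54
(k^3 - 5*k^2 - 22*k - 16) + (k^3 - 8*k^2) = 2*k^3 - 13*k^2 - 22*k - 16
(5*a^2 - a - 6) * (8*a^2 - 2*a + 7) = 40*a^4 - 18*a^3 - 11*a^2 + 5*a - 42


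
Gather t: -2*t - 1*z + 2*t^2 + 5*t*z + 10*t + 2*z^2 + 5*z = 2*t^2 + t*(5*z + 8) + 2*z^2 + 4*z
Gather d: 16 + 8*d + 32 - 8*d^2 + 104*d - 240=-8*d^2 + 112*d - 192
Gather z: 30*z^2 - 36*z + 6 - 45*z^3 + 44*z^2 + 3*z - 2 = -45*z^3 + 74*z^2 - 33*z + 4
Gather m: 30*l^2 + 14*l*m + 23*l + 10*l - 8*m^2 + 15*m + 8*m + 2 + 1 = 30*l^2 + 33*l - 8*m^2 + m*(14*l + 23) + 3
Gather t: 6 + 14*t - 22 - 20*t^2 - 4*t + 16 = -20*t^2 + 10*t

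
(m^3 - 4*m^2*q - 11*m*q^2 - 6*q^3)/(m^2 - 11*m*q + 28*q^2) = (m^3 - 4*m^2*q - 11*m*q^2 - 6*q^3)/(m^2 - 11*m*q + 28*q^2)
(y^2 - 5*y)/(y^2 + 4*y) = (y - 5)/(y + 4)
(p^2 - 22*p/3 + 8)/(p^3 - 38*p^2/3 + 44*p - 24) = (3*p - 4)/(3*p^2 - 20*p + 12)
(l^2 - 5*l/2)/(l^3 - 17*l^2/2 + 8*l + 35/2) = l/(l^2 - 6*l - 7)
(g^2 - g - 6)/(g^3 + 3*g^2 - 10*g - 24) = 1/(g + 4)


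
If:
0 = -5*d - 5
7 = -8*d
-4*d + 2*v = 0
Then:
No Solution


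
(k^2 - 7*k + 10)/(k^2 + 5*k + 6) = (k^2 - 7*k + 10)/(k^2 + 5*k + 6)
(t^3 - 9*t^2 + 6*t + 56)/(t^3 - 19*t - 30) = (t^2 - 11*t + 28)/(t^2 - 2*t - 15)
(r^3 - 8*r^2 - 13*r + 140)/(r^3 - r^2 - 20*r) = (r - 7)/r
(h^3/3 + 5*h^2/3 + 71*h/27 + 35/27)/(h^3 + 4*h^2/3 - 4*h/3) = (9*h^3 + 45*h^2 + 71*h + 35)/(9*h*(3*h^2 + 4*h - 4))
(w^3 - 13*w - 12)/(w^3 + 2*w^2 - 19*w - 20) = (w + 3)/(w + 5)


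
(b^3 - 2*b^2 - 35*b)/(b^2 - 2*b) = (b^2 - 2*b - 35)/(b - 2)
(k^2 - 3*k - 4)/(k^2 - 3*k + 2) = (k^2 - 3*k - 4)/(k^2 - 3*k + 2)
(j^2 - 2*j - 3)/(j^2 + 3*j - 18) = (j + 1)/(j + 6)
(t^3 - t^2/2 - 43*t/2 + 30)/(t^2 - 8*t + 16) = (2*t^2 + 7*t - 15)/(2*(t - 4))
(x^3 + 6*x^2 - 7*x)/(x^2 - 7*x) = (x^2 + 6*x - 7)/(x - 7)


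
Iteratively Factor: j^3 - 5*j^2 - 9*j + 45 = (j - 5)*(j^2 - 9) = (j - 5)*(j + 3)*(j - 3)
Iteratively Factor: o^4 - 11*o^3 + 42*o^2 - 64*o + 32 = (o - 4)*(o^3 - 7*o^2 + 14*o - 8) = (o - 4)*(o - 2)*(o^2 - 5*o + 4) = (o - 4)^2*(o - 2)*(o - 1)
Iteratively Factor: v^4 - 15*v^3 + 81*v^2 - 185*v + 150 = (v - 3)*(v^3 - 12*v^2 + 45*v - 50) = (v - 5)*(v - 3)*(v^2 - 7*v + 10) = (v - 5)^2*(v - 3)*(v - 2)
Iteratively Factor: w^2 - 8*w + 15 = (w - 3)*(w - 5)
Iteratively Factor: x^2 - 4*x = (x)*(x - 4)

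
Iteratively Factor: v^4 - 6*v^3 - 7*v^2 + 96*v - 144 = (v + 4)*(v^3 - 10*v^2 + 33*v - 36) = (v - 3)*(v + 4)*(v^2 - 7*v + 12) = (v - 3)^2*(v + 4)*(v - 4)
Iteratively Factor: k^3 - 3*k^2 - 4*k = (k)*(k^2 - 3*k - 4) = k*(k + 1)*(k - 4)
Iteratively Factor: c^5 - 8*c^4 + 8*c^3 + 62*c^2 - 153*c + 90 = (c - 1)*(c^4 - 7*c^3 + c^2 + 63*c - 90) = (c - 5)*(c - 1)*(c^3 - 2*c^2 - 9*c + 18) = (c - 5)*(c - 3)*(c - 1)*(c^2 + c - 6) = (c - 5)*(c - 3)*(c - 2)*(c - 1)*(c + 3)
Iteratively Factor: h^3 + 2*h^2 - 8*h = (h)*(h^2 + 2*h - 8) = h*(h - 2)*(h + 4)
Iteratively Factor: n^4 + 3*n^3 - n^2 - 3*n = (n)*(n^3 + 3*n^2 - n - 3) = n*(n + 3)*(n^2 - 1) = n*(n - 1)*(n + 3)*(n + 1)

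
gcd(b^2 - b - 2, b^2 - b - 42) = 1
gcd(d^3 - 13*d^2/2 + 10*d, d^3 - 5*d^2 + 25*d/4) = d^2 - 5*d/2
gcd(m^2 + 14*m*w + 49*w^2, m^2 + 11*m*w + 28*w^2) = m + 7*w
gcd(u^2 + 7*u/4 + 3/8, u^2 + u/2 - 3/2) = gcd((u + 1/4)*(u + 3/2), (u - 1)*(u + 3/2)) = u + 3/2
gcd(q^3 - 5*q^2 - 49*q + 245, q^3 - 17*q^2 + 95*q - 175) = q^2 - 12*q + 35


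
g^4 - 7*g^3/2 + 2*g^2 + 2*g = g*(g - 2)^2*(g + 1/2)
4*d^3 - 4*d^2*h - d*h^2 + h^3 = (-2*d + h)*(-d + h)*(2*d + h)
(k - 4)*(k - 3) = k^2 - 7*k + 12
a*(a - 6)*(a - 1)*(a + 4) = a^4 - 3*a^3 - 22*a^2 + 24*a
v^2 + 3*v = v*(v + 3)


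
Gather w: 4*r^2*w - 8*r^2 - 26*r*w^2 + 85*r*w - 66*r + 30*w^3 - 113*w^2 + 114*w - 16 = -8*r^2 - 66*r + 30*w^3 + w^2*(-26*r - 113) + w*(4*r^2 + 85*r + 114) - 16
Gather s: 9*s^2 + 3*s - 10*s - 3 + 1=9*s^2 - 7*s - 2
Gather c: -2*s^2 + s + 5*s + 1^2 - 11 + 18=-2*s^2 + 6*s + 8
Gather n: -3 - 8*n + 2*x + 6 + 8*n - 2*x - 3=0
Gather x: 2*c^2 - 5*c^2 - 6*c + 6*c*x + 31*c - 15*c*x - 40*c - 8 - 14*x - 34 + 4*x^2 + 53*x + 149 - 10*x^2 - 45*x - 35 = -3*c^2 - 15*c - 6*x^2 + x*(-9*c - 6) + 72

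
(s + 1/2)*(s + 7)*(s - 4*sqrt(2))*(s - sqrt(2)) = s^4 - 5*sqrt(2)*s^3 + 15*s^3/2 - 75*sqrt(2)*s^2/2 + 23*s^2/2 - 35*sqrt(2)*s/2 + 60*s + 28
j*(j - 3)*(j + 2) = j^3 - j^2 - 6*j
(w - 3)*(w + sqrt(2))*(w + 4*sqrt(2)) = w^3 - 3*w^2 + 5*sqrt(2)*w^2 - 15*sqrt(2)*w + 8*w - 24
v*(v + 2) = v^2 + 2*v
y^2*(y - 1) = y^3 - y^2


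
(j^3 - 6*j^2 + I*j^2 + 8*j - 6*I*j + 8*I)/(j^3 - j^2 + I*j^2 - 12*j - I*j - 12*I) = (j - 2)/(j + 3)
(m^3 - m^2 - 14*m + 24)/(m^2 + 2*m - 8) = m - 3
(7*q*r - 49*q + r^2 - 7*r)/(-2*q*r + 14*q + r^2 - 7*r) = (-7*q - r)/(2*q - r)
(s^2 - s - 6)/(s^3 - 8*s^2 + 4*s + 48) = (s - 3)/(s^2 - 10*s + 24)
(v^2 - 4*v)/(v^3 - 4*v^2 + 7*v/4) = 4*(v - 4)/(4*v^2 - 16*v + 7)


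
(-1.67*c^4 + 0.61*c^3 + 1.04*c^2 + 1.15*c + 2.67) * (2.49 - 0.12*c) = 0.2004*c^5 - 4.2315*c^4 + 1.3941*c^3 + 2.4516*c^2 + 2.5431*c + 6.6483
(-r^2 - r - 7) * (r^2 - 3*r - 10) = -r^4 + 2*r^3 + 6*r^2 + 31*r + 70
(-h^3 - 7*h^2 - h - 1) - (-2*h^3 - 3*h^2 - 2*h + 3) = h^3 - 4*h^2 + h - 4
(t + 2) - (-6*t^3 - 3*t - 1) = 6*t^3 + 4*t + 3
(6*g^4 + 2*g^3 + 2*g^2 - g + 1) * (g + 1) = 6*g^5 + 8*g^4 + 4*g^3 + g^2 + 1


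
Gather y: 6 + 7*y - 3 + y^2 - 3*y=y^2 + 4*y + 3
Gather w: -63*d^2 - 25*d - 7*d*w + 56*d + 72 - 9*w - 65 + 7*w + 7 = -63*d^2 + 31*d + w*(-7*d - 2) + 14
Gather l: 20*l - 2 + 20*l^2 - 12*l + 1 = 20*l^2 + 8*l - 1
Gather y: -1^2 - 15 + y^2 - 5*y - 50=y^2 - 5*y - 66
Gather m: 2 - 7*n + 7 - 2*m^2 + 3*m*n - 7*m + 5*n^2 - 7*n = -2*m^2 + m*(3*n - 7) + 5*n^2 - 14*n + 9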